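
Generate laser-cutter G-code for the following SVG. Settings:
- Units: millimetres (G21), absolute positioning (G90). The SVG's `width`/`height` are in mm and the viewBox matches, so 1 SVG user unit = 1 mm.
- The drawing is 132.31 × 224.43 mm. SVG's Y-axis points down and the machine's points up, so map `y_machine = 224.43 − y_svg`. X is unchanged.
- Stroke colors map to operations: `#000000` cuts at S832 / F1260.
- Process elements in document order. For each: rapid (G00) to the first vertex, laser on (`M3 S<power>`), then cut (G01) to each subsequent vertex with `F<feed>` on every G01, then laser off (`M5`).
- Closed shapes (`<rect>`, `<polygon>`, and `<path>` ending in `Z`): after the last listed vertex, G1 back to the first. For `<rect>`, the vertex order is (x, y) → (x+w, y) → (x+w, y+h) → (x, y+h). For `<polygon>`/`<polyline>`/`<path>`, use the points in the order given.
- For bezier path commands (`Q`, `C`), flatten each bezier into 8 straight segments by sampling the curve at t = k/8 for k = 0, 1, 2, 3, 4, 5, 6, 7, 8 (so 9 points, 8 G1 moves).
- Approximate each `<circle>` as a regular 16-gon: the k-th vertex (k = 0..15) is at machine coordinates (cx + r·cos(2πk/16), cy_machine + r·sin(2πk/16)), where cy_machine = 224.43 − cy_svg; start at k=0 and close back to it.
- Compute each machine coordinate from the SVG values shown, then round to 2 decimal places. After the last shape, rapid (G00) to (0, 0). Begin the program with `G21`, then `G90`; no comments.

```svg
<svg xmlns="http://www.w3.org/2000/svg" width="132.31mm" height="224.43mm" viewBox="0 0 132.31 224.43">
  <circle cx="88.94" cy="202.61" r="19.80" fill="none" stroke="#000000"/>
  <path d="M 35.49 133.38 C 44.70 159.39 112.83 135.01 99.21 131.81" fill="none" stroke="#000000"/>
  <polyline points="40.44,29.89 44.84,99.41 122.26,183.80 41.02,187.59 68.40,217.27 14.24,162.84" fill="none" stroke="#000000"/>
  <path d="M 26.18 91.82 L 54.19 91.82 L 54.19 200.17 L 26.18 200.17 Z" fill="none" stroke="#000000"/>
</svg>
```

Since the viewBox matches the mm dimensions, user units are millimetres directly. The only transform is the Y-flip y_m = 224.43 − y_svg.

Shape 1 is a circle drawn with `<circle>`. Its stroke #000000 means cut at S832, F1260. After flipping Y the toolpath is (108.74,21.82) → (107.23,29.40) → (102.94,35.82) → (96.52,40.11) → (88.94,41.62) → (81.36,40.11) → (74.94,35.82) → (70.65,29.40) → (69.14,21.82) → (70.65,14.24) → (74.94,7.82) → (81.36,3.53) → (88.94,2.02) → (96.52,3.53) → (102.94,7.82) → (107.23,14.24) → (108.74,21.82), returning to the start.

Shape 2 is a cubic bezier drawn with `<path>`. Its stroke #000000 means cut at S832, F1260. After flipping Y the toolpath is (35.49,91.05) → (41.43,83.52) → (51.25,79.87) → (63.29,79.27) → (75.91,80.88) → (87.46,83.86) → (96.29,87.37) → (100.76,90.57) → (99.21,92.62).

Shape 3 is a open polyline drawn with `<polyline>`. Its stroke #000000 means cut at S832, F1260. After flipping Y the toolpath is (40.44,194.54) → (44.84,125.02) → (122.26,40.63) → (41.02,36.84) → (68.40,7.16) → (14.24,61.59).

Shape 4 is a rectangle drawn with `<path>`. Its stroke #000000 means cut at S832, F1260. After flipping Y the toolpath is (26.18,132.61) → (54.19,132.61) → (54.19,24.26) → (26.18,24.26) → (26.18,132.61), returning to the start.

G21
G90
G00 X108.74 Y21.82
M3 S832
G01 X107.23 Y29.40 F1260
G01 X102.94 Y35.82 F1260
G01 X96.52 Y40.11 F1260
G01 X88.94 Y41.62 F1260
G01 X81.36 Y40.11 F1260
G01 X74.94 Y35.82 F1260
G01 X70.65 Y29.40 F1260
G01 X69.14 Y21.82 F1260
G01 X70.65 Y14.24 F1260
G01 X74.94 Y7.82 F1260
G01 X81.36 Y3.53 F1260
G01 X88.94 Y2.02 F1260
G01 X96.52 Y3.53 F1260
G01 X102.94 Y7.82 F1260
G01 X107.23 Y14.24 F1260
G01 X108.74 Y21.82 F1260
M5
G00 X35.49 Y91.05
M3 S832
G01 X41.43 Y83.52 F1260
G01 X51.25 Y79.87 F1260
G01 X63.29 Y79.27 F1260
G01 X75.91 Y80.88 F1260
G01 X87.46 Y83.86 F1260
G01 X96.29 Y87.37 F1260
G01 X100.76 Y90.57 F1260
G01 X99.21 Y92.62 F1260
M5
G00 X40.44 Y194.54
M3 S832
G01 X44.84 Y125.02 F1260
G01 X122.26 Y40.63 F1260
G01 X41.02 Y36.84 F1260
G01 X68.40 Y7.16 F1260
G01 X14.24 Y61.59 F1260
M5
G00 X26.18 Y132.61
M3 S832
G01 X54.19 Y132.61 F1260
G01 X54.19 Y24.26 F1260
G01 X26.18 Y24.26 F1260
G01 X26.18 Y132.61 F1260
M5
G00 X0.00 Y0.00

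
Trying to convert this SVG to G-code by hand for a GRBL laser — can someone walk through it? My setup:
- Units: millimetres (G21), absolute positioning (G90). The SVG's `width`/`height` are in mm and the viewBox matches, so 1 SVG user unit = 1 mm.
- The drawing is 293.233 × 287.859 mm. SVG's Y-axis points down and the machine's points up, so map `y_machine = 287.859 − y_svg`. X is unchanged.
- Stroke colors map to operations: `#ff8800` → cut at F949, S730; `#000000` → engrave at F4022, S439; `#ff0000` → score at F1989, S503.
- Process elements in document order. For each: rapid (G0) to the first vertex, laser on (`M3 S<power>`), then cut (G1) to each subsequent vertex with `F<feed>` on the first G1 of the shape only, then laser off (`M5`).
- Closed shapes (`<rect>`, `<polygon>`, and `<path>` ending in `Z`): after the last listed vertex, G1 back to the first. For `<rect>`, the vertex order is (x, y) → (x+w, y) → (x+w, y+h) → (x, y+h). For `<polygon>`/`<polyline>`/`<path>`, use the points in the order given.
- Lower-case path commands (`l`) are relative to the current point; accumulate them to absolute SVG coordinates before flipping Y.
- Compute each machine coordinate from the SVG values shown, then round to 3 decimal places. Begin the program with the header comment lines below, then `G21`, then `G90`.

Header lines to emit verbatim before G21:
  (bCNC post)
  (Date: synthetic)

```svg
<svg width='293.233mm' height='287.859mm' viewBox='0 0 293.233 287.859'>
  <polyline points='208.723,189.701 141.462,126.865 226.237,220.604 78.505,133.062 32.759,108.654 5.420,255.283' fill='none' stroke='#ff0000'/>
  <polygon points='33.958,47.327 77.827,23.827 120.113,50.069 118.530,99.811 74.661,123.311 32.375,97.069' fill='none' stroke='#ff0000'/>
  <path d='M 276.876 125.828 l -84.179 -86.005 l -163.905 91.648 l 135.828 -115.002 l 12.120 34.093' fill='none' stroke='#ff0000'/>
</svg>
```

(bCNC post)
(Date: synthetic)
G21
G90
G0 X208.723 Y98.158
M3 S503
G1 X141.462 Y160.994 F1989
G1 X226.237 Y67.255
G1 X78.505 Y154.797
G1 X32.759 Y179.205
G1 X5.420 Y32.576
M5
G0 X33.958 Y240.532
M3 S503
G1 X77.827 Y264.032 F1989
G1 X120.113 Y237.790
G1 X118.530 Y188.048
G1 X74.661 Y164.548
G1 X32.375 Y190.790
G1 X33.958 Y240.532
M5
G0 X276.876 Y162.031
M3 S503
G1 X192.697 Y248.036 F1989
G1 X28.792 Y156.388
G1 X164.620 Y271.390
G1 X176.740 Y237.297
M5

Since the viewBox matches the mm dimensions, user units are millimetres directly. The only transform is the Y-flip y_m = 287.859 − y_svg.

Shape 1 is a open polyline drawn with `<polyline>`. Its stroke #ff0000 means score at S503, F1989. After flipping Y the toolpath is (208.723,98.158) → (141.462,160.994) → (226.237,67.255) → (78.505,154.797) → (32.759,179.205) → (5.420,32.576).

Shape 2 is a regular polygon drawn with `<polygon>`. Its stroke #ff0000 means score at S503, F1989. After flipping Y the toolpath is (33.958,240.532) → (77.827,264.032) → (120.113,237.790) → (118.530,188.048) → (74.661,164.548) → (32.375,190.790) → (33.958,240.532), returning to the start.

Shape 3 is a open polyline drawn with `<path>`. Its stroke #ff0000 means score at S503, F1989. After flipping Y the toolpath is (276.876,162.031) → (192.697,248.036) → (28.792,156.388) → (164.620,271.390) → (176.740,237.297).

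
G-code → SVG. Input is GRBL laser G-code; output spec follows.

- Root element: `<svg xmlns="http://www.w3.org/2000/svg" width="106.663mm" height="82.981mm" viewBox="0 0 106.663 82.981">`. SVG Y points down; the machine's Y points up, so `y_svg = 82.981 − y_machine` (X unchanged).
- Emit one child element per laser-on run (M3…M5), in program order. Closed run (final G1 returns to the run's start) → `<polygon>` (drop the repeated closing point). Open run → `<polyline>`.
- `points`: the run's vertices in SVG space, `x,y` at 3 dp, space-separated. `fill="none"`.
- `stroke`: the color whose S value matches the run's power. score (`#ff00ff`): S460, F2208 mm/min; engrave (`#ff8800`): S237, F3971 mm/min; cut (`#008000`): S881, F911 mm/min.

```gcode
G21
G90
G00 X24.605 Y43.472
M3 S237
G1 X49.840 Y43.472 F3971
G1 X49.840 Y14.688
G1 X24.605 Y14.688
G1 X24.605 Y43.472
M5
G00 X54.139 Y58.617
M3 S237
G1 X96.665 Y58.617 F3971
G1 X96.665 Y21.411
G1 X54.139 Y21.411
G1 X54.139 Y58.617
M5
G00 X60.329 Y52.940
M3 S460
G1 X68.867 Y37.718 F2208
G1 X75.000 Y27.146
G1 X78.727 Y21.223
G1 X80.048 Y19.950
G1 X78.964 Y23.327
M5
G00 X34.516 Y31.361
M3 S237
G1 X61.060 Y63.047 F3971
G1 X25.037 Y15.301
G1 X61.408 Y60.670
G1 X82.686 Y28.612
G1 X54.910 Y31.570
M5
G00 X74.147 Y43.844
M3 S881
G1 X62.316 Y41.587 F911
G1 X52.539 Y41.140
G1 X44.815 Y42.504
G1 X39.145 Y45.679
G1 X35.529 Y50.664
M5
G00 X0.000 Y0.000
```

<svg xmlns="http://www.w3.org/2000/svg" width="106.663mm" height="82.981mm" viewBox="0 0 106.663 82.981">
  <polygon points="24.605,39.509 49.840,39.509 49.840,68.293 24.605,68.293" fill="none" stroke="#ff8800"/>
  <polygon points="54.139,24.364 96.665,24.364 96.665,61.570 54.139,61.570" fill="none" stroke="#ff8800"/>
  <polyline points="60.329,30.041 68.867,45.263 75.000,55.835 78.727,61.758 80.048,63.031 78.964,59.654" fill="none" stroke="#ff00ff"/>
  <polyline points="34.516,51.620 61.060,19.934 25.037,67.680 61.408,22.311 82.686,54.369 54.910,51.411" fill="none" stroke="#ff8800"/>
  <polyline points="74.147,39.137 62.316,41.394 52.539,41.841 44.815,40.477 39.145,37.302 35.529,32.317" fill="none" stroke="#008000"/>
</svg>

y_svg = 82.981 − y_m.

[1] S237→`#ff8800` (engrave); closed run; points: 24.605,39.509 49.840,39.509 49.840,68.293 24.605,68.293

[2] S237→`#ff8800` (engrave); closed run; points: 54.139,24.364 96.665,24.364 96.665,61.570 54.139,61.570

[3] S460→`#ff00ff` (score); open run; points: 60.329,30.041 68.867,45.263 75.000,55.835 78.727,61.758 80.048,63.031 78.964,59.654

[4] S237→`#ff8800` (engrave); open run; points: 34.516,51.620 61.060,19.934 25.037,67.680 61.408,22.311 82.686,54.369 54.910,51.411

[5] S881→`#008000` (cut); open run; points: 74.147,39.137 62.316,41.394 52.539,41.841 44.815,40.477 39.145,37.302 35.529,32.317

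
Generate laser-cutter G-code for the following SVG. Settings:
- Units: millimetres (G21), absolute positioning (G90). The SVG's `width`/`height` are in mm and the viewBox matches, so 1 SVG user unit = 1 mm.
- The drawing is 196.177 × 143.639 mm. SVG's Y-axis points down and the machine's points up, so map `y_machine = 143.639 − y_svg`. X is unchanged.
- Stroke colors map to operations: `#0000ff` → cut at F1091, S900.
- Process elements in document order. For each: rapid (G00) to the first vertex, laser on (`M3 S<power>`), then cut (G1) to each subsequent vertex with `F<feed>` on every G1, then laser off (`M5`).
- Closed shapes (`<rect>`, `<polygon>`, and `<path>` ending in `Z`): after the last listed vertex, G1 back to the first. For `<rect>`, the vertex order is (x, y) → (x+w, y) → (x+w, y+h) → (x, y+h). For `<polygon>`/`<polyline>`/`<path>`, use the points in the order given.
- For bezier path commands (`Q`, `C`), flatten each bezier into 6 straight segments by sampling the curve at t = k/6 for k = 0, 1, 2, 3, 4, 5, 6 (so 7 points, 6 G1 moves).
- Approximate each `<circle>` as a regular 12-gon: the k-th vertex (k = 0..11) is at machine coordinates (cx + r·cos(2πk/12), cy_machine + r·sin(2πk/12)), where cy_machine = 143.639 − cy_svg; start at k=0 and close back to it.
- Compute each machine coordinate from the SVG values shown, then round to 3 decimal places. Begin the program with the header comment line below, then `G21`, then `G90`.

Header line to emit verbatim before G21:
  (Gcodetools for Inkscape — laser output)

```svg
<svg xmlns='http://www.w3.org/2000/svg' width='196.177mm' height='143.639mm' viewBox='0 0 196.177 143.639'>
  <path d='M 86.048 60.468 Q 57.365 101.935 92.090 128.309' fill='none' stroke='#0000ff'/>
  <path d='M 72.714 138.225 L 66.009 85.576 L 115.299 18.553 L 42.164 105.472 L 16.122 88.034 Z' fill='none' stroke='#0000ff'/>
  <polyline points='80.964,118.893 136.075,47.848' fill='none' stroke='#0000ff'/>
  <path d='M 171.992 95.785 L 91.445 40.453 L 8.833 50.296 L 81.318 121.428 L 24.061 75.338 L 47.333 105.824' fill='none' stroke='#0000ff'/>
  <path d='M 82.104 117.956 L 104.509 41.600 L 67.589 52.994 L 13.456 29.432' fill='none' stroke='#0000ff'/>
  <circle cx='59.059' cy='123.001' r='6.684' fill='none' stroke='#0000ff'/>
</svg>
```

viewBox `0 0 196.177 143.639` with mm width/height → 1 unit = 1 mm. Flip: y_m = 143.639 − y_svg.

**Shape 1** — `<path>` quadratic bezier, stroke `#0000ff` → cut (S900, F1091). Control points (SVG): P0=(86.048,60.468), P1=(57.365,101.935), P2=(92.090,128.309); sampled at t=k/6. Machine vertices: (86.048,83.171) → (78.248,69.768) → (73.971,57.203) → (73.217,45.477) → (75.985,34.590) → (82.276,24.541) → (92.090,15.330). Open path.

**Shape 2** — `<path>` closed polygon, stroke `#0000ff` → cut (S900, F1091). Machine vertices: (72.714,5.414) → (66.009,58.063) → (115.299,125.086) → (42.164,38.167) → (16.122,55.605) → (72.714,5.414). Closed: final G1 returns to the first vertex.

**Shape 3** — `<polyline>` line segment, stroke `#0000ff` → cut (S900, F1091). Machine vertices: (80.964,24.746) → (136.075,95.791). Open path.

**Shape 4** — `<path>` open polyline, stroke `#0000ff` → cut (S900, F1091). Machine vertices: (171.992,47.854) → (91.445,103.186) → (8.833,93.343) → (81.318,22.211) → (24.061,68.301) → (47.333,37.815). Open path.

**Shape 5** — `<path>` open polyline, stroke `#0000ff` → cut (S900, F1091). Machine vertices: (82.104,25.683) → (104.509,102.039) → (67.589,90.645) → (13.456,114.207). Open path.

**Shape 6** — `<circle>` circle, stroke `#0000ff` → cut (S900, F1091). Machine vertices: (65.743,20.638) → (64.848,23.980) → (62.401,26.427) → (59.059,27.322) → (55.717,26.427) → (53.270,23.980) → (52.375,20.638) → (53.270,17.296) → (55.717,14.849) → (59.059,13.954) → (62.401,14.849) → (64.848,17.296) → (65.743,20.638). Closed: final G1 returns to the first vertex.

(Gcodetools for Inkscape — laser output)
G21
G90
G00 X86.048 Y83.171
M3 S900
G1 X78.248 Y69.768 F1091
G1 X73.971 Y57.203 F1091
G1 X73.217 Y45.477 F1091
G1 X75.985 Y34.590 F1091
G1 X82.276 Y24.541 F1091
G1 X92.090 Y15.330 F1091
M5
G00 X72.714 Y5.414
M3 S900
G1 X66.009 Y58.063 F1091
G1 X115.299 Y125.086 F1091
G1 X42.164 Y38.167 F1091
G1 X16.122 Y55.605 F1091
G1 X72.714 Y5.414 F1091
M5
G00 X80.964 Y24.746
M3 S900
G1 X136.075 Y95.791 F1091
M5
G00 X171.992 Y47.854
M3 S900
G1 X91.445 Y103.186 F1091
G1 X8.833 Y93.343 F1091
G1 X81.318 Y22.211 F1091
G1 X24.061 Y68.301 F1091
G1 X47.333 Y37.815 F1091
M5
G00 X82.104 Y25.683
M3 S900
G1 X104.509 Y102.039 F1091
G1 X67.589 Y90.645 F1091
G1 X13.456 Y114.207 F1091
M5
G00 X65.743 Y20.638
M3 S900
G1 X64.848 Y23.980 F1091
G1 X62.401 Y26.427 F1091
G1 X59.059 Y27.322 F1091
G1 X55.717 Y26.427 F1091
G1 X53.270 Y23.980 F1091
G1 X52.375 Y20.638 F1091
G1 X53.270 Y17.296 F1091
G1 X55.717 Y14.849 F1091
G1 X59.059 Y13.954 F1091
G1 X62.401 Y14.849 F1091
G1 X64.848 Y17.296 F1091
G1 X65.743 Y20.638 F1091
M5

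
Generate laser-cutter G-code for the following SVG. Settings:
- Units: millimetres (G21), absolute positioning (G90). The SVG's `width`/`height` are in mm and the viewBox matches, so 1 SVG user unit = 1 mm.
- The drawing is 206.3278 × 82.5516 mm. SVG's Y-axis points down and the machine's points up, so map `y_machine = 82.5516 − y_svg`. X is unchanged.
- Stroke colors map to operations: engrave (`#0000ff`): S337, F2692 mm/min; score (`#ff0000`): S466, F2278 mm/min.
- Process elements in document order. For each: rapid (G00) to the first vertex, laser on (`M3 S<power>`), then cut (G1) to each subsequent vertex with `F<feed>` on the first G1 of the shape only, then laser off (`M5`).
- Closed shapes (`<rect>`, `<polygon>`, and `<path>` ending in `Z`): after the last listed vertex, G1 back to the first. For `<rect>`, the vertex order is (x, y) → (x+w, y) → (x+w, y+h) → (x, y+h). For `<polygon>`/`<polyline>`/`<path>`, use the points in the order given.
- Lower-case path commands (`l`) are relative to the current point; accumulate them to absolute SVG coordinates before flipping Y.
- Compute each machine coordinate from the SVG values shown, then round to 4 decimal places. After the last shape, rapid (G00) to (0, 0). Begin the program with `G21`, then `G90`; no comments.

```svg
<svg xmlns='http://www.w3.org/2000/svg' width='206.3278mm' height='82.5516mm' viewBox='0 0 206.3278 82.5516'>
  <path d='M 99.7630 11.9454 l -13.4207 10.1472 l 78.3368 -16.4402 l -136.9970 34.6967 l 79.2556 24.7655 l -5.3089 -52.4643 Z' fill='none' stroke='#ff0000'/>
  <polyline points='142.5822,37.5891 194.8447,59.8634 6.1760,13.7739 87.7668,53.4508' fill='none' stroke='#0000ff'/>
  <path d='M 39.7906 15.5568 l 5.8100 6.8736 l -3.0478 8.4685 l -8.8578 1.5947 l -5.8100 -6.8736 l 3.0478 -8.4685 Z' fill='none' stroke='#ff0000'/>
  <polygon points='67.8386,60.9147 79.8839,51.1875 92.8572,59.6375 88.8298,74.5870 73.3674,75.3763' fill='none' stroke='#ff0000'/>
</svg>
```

G21
G90
G00 X99.7630 Y70.6062
M3 S466
G1 X86.3423 Y60.4590 F2278
G1 X164.6791 Y76.8992
G1 X27.6821 Y42.2025
G1 X106.9377 Y17.4370
G1 X101.6288 Y69.9013
G1 X99.7630 Y70.6062
M5
G00 X142.5822 Y44.9625
M3 S337
G1 X194.8447 Y22.6882 F2692
G1 X6.1760 Y68.7777
G1 X87.7668 Y29.1008
M5
G00 X39.7906 Y66.9948
M3 S466
G1 X45.6006 Y60.1212 F2278
G1 X42.5528 Y51.6527
G1 X33.6950 Y50.0580
G1 X27.8850 Y56.9316
G1 X30.9328 Y65.4001
G1 X39.7906 Y66.9948
M5
G00 X67.8386 Y21.6369
M3 S466
G1 X79.8839 Y31.3641 F2278
G1 X92.8572 Y22.9141
G1 X88.8298 Y7.9646
G1 X73.3674 Y7.1753
G1 X67.8386 Y21.6369
M5
G00 X0.0000 Y0.0000

1 u = 1 mm; y_m = 82.5516 − y.

[1] `<path>` closed polygon, #ff0000→score S466 F2278: (99.7630,70.6062) → (86.3423,60.4590) → (164.6791,76.8992) → (27.6821,42.2025) → (106.9377,17.4370) → (101.6288,69.9013) → (99.7630,70.6062) (closed)

[2] `<polyline>` open polyline, #0000ff→engrave S337 F2692: (142.5822,44.9625) → (194.8447,22.6882) → (6.1760,68.7777) → (87.7668,29.1008)

[3] `<path>` regular polygon, #ff0000→score S466 F2278: (39.7906,66.9948) → (45.6006,60.1212) → (42.5528,51.6527) → (33.6950,50.0580) → (27.8850,56.9316) → (30.9328,65.4001) → (39.7906,66.9948) (closed)

[4] `<polygon>` regular polygon, #ff0000→score S466 F2278: (67.8386,21.6369) → (79.8839,31.3641) → (92.8572,22.9141) → (88.8298,7.9646) → (73.3674,7.1753) → (67.8386,21.6369) (closed)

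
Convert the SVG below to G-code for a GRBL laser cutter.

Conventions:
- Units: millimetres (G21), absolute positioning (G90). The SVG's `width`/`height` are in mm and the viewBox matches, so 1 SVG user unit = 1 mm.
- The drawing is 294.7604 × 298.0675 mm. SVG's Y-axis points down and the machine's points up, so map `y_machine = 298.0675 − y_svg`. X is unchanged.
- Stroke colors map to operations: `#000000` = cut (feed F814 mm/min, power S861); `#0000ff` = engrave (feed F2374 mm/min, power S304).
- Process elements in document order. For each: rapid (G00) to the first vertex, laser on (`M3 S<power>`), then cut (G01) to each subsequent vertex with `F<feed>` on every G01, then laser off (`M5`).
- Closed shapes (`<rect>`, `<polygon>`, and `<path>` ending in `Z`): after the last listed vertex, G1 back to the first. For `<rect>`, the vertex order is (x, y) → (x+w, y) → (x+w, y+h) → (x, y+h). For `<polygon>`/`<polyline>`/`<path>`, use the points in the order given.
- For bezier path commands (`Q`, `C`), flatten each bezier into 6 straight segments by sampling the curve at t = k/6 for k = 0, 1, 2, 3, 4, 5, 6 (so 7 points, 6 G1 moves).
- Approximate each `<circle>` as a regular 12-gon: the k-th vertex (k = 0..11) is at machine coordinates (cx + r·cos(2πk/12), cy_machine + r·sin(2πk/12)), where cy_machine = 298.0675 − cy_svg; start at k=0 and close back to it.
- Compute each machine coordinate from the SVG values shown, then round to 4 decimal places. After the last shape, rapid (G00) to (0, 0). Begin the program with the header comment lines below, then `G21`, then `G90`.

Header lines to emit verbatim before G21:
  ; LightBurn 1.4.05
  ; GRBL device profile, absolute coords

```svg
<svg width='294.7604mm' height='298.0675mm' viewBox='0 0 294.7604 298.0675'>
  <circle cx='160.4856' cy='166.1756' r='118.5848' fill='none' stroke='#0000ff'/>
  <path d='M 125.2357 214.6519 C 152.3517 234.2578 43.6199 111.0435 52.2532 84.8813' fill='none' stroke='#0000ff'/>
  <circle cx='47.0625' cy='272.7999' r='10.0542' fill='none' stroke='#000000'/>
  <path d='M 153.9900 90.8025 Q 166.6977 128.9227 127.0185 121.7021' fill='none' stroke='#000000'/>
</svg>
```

; LightBurn 1.4.05
; GRBL device profile, absolute coords
G21
G90
G00 X279.0704 Y131.8919
M3 S304
G01 X263.1830 Y191.1843 F2374
G01 X219.7780 Y234.5893 F2374
G01 X160.4856 Y250.4767 F2374
G01 X101.1932 Y234.5893 F2374
G01 X57.7882 Y191.1843 F2374
G01 X41.9008 Y131.8919 F2374
G01 X57.7882 Y72.5995 F2374
G01 X101.1932 Y29.1945 F2374
G01 X160.4856 Y13.3071 F2374
G01 X219.7780 Y29.1945 F2374
G01 X263.1830 Y72.5995 F2374
G01 X279.0704 Y131.8919 F2374
M5
G00 X125.2357 Y83.4156
M3 S304
G01 X128.6453 Y84.4038 F2374
G01 X116.4474 Y102.5323 F2374
G01 X95.6755 Y131.1379 F2374
G01 X73.3633 Y163.5575 F2374
G01 X56.5447 Y193.1279 F2374
G01 X52.2532 Y213.1862 F2374
M5
G00 X57.1167 Y25.2676
M3 S861
G01 X55.7697 Y30.2947 F814
G01 X52.0896 Y33.9748 F814
G01 X47.0625 Y35.3218 F814
G01 X42.0354 Y33.9748 F814
G01 X38.3553 Y30.2947 F814
G01 X37.0083 Y25.2676 F814
G01 X38.3553 Y20.2405 F814
G01 X42.0354 Y16.5604 F814
G01 X47.0625 Y15.2134 F814
G01 X52.0896 Y16.5604 F814
G01 X55.7697 Y20.2405 F814
G01 X57.1167 Y25.2676 F814
M5
G00 X153.9900 Y207.2650
M3 S861
G01 X156.7707 Y195.8177 F814
G01 X156.6410 Y186.8894 F814
G01 X153.6010 Y180.4800 F814
G01 X147.6505 Y176.5895 F814
G01 X138.7897 Y175.2180 F814
G01 X127.0185 Y176.3654 F814
M5
G00 X0.0000 Y0.0000

viewBox `0 0 294.7604 298.0675` with mm width/height → 1 unit = 1 mm. Flip: y_m = 298.0675 − y_svg.

**Shape 1** — `<circle>` circle, stroke `#0000ff` → engrave (S304, F2374). Machine vertices: (279.0704,131.8919) → (263.1830,191.1843) → (219.7780,234.5893) → (160.4856,250.4767) → (101.1932,234.5893) → (57.7882,191.1843) → (41.9008,131.8919) → (57.7882,72.5995) → (101.1932,29.1945) → (160.4856,13.3071) → (219.7780,29.1945) → (263.1830,72.5995) → (279.0704,131.8919). Closed: final G1 returns to the first vertex.

**Shape 2** — `<path>` cubic bezier, stroke `#0000ff` → engrave (S304, F2374). Control points (SVG): P0=(125.2357,214.6519), P1=(152.3517,234.2578), P2=(43.6199,111.0435), P3=(52.2532,84.8813); sampled at t=k/6. Machine vertices: (125.2357,83.4156) → (128.6453,84.4038) → (116.4474,102.5323) → (95.6755,131.1379) → (73.3633,163.5575) → (56.5447,193.1279) → (52.2532,213.1862). Open path.

**Shape 3** — `<circle>` circle, stroke `#000000` → cut (S861, F814). Machine vertices: (57.1167,25.2676) → (55.7697,30.2947) → (52.0896,33.9748) → (47.0625,35.3218) → (42.0354,33.9748) → (38.3553,30.2947) → (37.0083,25.2676) → (38.3553,20.2405) → (42.0354,16.5604) → (47.0625,15.2134) → (52.0896,16.5604) → (55.7697,20.2405) → (57.1167,25.2676). Closed: final G1 returns to the first vertex.

**Shape 4** — `<path>` quadratic bezier, stroke `#000000` → cut (S861, F814). Control points (SVG): P0=(153.9900,90.8025), P1=(166.6977,128.9227), P2=(127.0185,121.7021); sampled at t=k/6. Machine vertices: (153.9900,207.2650) → (156.7707,195.8177) → (156.6410,186.8894) → (153.6010,180.4800) → (147.6505,176.5895) → (138.7897,175.2180) → (127.0185,176.3654). Open path.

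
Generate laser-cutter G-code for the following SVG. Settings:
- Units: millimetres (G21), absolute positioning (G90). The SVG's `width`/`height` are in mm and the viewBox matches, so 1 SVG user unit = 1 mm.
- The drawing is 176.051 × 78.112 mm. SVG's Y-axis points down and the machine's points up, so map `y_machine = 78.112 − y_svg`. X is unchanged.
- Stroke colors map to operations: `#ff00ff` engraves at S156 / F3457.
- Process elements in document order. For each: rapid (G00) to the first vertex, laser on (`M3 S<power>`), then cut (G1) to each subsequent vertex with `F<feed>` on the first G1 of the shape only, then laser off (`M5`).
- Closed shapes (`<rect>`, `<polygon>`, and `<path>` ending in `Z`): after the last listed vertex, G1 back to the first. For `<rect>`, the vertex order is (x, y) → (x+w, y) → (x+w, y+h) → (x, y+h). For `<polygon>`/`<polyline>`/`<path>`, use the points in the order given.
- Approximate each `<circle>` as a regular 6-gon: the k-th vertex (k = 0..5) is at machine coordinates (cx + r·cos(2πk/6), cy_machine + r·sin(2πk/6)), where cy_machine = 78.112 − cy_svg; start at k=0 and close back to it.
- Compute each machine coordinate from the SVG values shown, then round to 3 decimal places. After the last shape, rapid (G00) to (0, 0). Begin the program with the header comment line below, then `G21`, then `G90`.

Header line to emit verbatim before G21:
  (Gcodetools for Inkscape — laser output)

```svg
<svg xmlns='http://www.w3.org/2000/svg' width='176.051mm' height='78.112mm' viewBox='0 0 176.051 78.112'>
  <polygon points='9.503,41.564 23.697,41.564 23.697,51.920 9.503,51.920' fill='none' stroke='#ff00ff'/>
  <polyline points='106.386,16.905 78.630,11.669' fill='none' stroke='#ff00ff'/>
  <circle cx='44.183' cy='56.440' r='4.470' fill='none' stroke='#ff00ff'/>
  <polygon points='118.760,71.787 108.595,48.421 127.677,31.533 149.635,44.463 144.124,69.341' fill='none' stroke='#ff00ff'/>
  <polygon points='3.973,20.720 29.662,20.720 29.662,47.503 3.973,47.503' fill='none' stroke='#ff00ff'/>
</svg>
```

viewBox `0 0 176.051 78.112` with mm width/height → 1 unit = 1 mm. Flip: y_m = 78.112 − y_svg.

**Shape 1** — `<polygon>` rectangle, stroke `#ff00ff` → engrave (S156, F3457). Machine vertices: (9.503,36.548) → (23.697,36.548) → (23.697,26.192) → (9.503,26.192) → (9.503,36.548). Closed: final G1 returns to the first vertex.

**Shape 2** — `<polyline>` line segment, stroke `#ff00ff` → engrave (S156, F3457). Machine vertices: (106.386,61.207) → (78.630,66.443). Open path.

**Shape 3** — `<circle>` circle, stroke `#ff00ff` → engrave (S156, F3457). Machine vertices: (48.653,21.672) → (46.418,25.543) → (41.948,25.543) → (39.713,21.672) → (41.948,17.801) → (46.418,17.801) → (48.653,21.672). Closed: final G1 returns to the first vertex.

**Shape 4** — `<polygon>` regular polygon, stroke `#ff00ff` → engrave (S156, F3457). Machine vertices: (118.760,6.325) → (108.595,29.691) → (127.677,46.579) → (149.635,33.649) → (144.124,8.771) → (118.760,6.325). Closed: final G1 returns to the first vertex.

**Shape 5** — `<polygon>` rectangle, stroke `#ff00ff` → engrave (S156, F3457). Machine vertices: (3.973,57.392) → (29.662,57.392) → (29.662,30.609) → (3.973,30.609) → (3.973,57.392). Closed: final G1 returns to the first vertex.

(Gcodetools for Inkscape — laser output)
G21
G90
G00 X9.503 Y36.548
M3 S156
G1 X23.697 Y36.548 F3457
G1 X23.697 Y26.192
G1 X9.503 Y26.192
G1 X9.503 Y36.548
M5
G00 X106.386 Y61.207
M3 S156
G1 X78.630 Y66.443 F3457
M5
G00 X48.653 Y21.672
M3 S156
G1 X46.418 Y25.543 F3457
G1 X41.948 Y25.543
G1 X39.713 Y21.672
G1 X41.948 Y17.801
G1 X46.418 Y17.801
G1 X48.653 Y21.672
M5
G00 X118.760 Y6.325
M3 S156
G1 X108.595 Y29.691 F3457
G1 X127.677 Y46.579
G1 X149.635 Y33.649
G1 X144.124 Y8.771
G1 X118.760 Y6.325
M5
G00 X3.973 Y57.392
M3 S156
G1 X29.662 Y57.392 F3457
G1 X29.662 Y30.609
G1 X3.973 Y30.609
G1 X3.973 Y57.392
M5
G00 X0.000 Y0.000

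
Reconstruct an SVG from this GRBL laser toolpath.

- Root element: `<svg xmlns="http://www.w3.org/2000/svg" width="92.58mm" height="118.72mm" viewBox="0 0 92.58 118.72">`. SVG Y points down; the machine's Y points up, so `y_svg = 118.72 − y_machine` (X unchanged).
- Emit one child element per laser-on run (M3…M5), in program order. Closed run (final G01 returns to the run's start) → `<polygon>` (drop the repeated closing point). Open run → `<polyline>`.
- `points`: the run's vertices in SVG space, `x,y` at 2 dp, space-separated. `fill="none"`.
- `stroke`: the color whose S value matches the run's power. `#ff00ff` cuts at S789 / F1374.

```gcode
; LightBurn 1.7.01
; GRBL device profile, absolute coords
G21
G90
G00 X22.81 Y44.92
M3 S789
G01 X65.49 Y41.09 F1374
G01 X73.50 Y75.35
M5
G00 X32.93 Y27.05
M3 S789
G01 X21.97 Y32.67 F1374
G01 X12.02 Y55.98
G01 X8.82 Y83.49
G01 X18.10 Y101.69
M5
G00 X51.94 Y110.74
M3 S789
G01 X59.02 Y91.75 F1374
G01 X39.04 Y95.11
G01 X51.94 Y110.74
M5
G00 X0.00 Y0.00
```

Machine Y-up, SVG Y-down with viewBox height 118.72, so y_svg = 118.72 − y_machine; X carries over. Every run uses S789, so all elements get stroke `#ff00ff` (cut).

Run 1: The run is open, so emit a `<polyline>` with points (Y-flipped): 22.81,73.80 65.49,77.63 73.50,43.37.

Run 2: The run is open, so emit a `<polyline>` with points (Y-flipped): 32.93,91.67 21.97,86.05 12.02,62.74 8.82,35.23 18.10,17.03.

Run 3: The run returns to its start, so emit a `<polygon>` with points (Y-flipped): 51.94,7.98 59.02,26.97 39.04,23.61.

<svg xmlns="http://www.w3.org/2000/svg" width="92.58mm" height="118.72mm" viewBox="0 0 92.58 118.72">
  <polyline points="22.81,73.80 65.49,77.63 73.50,43.37" fill="none" stroke="#ff00ff"/>
  <polyline points="32.93,91.67 21.97,86.05 12.02,62.74 8.82,35.23 18.10,17.03" fill="none" stroke="#ff00ff"/>
  <polygon points="51.94,7.98 59.02,26.97 39.04,23.61" fill="none" stroke="#ff00ff"/>
</svg>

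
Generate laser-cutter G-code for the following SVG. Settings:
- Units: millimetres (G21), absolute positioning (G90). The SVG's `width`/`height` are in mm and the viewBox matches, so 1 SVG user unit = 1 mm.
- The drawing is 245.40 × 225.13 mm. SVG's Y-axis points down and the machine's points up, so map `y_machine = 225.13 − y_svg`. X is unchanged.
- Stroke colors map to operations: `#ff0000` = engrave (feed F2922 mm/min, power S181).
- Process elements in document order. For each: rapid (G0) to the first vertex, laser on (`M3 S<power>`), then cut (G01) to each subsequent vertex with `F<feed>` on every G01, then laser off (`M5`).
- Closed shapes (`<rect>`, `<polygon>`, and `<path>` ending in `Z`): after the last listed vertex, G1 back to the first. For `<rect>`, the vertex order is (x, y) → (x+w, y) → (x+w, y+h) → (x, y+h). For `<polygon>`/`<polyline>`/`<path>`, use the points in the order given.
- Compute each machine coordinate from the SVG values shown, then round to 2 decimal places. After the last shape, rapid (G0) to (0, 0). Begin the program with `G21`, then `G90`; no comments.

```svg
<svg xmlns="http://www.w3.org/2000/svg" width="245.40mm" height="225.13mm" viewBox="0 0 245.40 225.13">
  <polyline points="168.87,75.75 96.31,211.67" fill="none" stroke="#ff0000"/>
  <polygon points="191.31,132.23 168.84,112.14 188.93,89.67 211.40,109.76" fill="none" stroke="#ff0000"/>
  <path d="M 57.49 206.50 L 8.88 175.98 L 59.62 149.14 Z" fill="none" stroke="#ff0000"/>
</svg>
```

G21
G90
G0 X168.87 Y149.38
M3 S181
G01 X96.31 Y13.46 F2922
M5
G0 X191.31 Y92.90
M3 S181
G01 X168.84 Y112.99 F2922
G01 X188.93 Y135.46 F2922
G01 X211.40 Y115.37 F2922
G01 X191.31 Y92.90 F2922
M5
G0 X57.49 Y18.63
M3 S181
G01 X8.88 Y49.15 F2922
G01 X59.62 Y75.99 F2922
G01 X57.49 Y18.63 F2922
M5
G0 X0.00 Y0.00

1 u = 1 mm; y_m = 225.13 − y.

[1] `<polyline>` line segment, #ff0000→engrave S181 F2922: (168.87,149.38) → (96.31,13.46)

[2] `<polygon>` regular polygon, #ff0000→engrave S181 F2922: (191.31,92.90) → (168.84,112.99) → (188.93,135.46) → (211.40,115.37) → (191.31,92.90) (closed)

[3] `<path>` regular polygon, #ff0000→engrave S181 F2922: (57.49,18.63) → (8.88,49.15) → (59.62,75.99) → (57.49,18.63) (closed)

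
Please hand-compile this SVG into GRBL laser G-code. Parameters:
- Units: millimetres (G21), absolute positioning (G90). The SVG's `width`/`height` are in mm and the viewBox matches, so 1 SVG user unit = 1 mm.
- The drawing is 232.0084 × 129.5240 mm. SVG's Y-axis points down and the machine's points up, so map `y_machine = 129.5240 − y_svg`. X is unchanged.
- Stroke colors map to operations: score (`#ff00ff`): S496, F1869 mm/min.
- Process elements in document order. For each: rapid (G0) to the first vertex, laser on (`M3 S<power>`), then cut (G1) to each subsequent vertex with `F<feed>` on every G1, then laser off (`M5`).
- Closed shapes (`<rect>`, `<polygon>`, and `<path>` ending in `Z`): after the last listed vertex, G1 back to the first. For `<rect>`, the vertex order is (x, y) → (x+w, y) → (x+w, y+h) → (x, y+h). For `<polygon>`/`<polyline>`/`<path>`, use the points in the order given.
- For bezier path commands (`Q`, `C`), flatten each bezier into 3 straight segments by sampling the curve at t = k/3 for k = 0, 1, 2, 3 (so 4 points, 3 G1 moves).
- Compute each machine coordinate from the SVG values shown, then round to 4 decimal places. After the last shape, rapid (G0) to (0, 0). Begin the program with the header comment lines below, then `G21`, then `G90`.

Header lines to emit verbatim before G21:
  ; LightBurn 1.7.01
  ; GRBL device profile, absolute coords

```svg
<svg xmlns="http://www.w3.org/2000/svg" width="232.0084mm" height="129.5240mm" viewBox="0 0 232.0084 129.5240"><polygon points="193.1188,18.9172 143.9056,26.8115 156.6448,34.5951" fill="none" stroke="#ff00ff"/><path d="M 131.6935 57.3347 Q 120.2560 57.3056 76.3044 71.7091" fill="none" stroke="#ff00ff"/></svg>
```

; LightBurn 1.7.01
; GRBL device profile, absolute coords
G21
G90
G0 X193.1188 Y110.6068
M3 S496
G1 X143.9056 Y102.7125 F1869
G1 X156.6448 Y94.9289 F1869
G1 X193.1188 Y110.6068 F1869
M5
G0 X131.6935 Y72.1893
M3 S496
G1 X120.4558 Y70.6051 F1869
G1 X101.9928 Y65.8136 F1869
G1 X76.3044 Y57.8149 F1869
M5
G0 X0.0000 Y0.0000

Since the viewBox matches the mm dimensions, user units are millimetres directly. The only transform is the Y-flip y_m = 129.5240 − y_svg.

Shape 1 is a closed polygon drawn with `<polygon>`. Its stroke #ff00ff means score at S496, F1869. After flipping Y the toolpath is (193.1188,110.6068) → (143.9056,102.7125) → (156.6448,94.9289) → (193.1188,110.6068), returning to the start.

Shape 2 is a quadratic bezier drawn with `<path>`. Its stroke #ff00ff means score at S496, F1869. After flipping Y the toolpath is (131.6935,72.1893) → (120.4558,70.6051) → (101.9928,65.8136) → (76.3044,57.8149).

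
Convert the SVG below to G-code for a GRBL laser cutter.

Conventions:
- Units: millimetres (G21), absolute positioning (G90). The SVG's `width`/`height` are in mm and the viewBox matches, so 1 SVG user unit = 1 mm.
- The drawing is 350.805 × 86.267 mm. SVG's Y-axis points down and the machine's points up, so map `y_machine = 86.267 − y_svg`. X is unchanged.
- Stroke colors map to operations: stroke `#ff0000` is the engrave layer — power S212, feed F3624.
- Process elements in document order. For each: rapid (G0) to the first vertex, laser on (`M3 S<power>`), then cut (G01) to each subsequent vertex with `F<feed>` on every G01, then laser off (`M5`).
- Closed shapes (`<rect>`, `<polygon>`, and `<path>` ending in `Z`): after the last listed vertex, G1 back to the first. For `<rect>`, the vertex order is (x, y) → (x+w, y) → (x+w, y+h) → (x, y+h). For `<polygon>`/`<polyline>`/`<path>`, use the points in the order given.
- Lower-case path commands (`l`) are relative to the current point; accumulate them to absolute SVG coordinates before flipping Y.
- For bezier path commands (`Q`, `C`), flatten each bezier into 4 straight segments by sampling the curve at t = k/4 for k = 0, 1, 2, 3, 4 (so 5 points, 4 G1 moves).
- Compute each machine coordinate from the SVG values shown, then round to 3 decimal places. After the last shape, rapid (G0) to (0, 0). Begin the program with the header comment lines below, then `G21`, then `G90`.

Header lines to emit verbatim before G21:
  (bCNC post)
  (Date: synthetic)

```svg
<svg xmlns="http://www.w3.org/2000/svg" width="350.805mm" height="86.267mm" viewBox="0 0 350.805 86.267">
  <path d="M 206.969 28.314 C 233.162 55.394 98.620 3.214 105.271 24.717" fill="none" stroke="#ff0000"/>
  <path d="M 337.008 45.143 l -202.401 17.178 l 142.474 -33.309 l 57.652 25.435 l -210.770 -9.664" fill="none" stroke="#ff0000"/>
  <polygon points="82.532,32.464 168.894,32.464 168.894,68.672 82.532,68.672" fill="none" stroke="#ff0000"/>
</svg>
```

(bCNC post)
(Date: synthetic)
G21
G90
G0 X206.969 Y57.953
M3 S212
G01 X201.194 Y50.115 F3624
G01 X163.448 Y57.660 F3624
G01 X122.039 Y66.251 F3624
G01 X105.271 Y61.550 F3624
M5
G0 X337.008 Y41.124
M3 S212
G01 X134.607 Y23.946 F3624
G01 X277.081 Y57.255 F3624
G01 X334.733 Y31.820 F3624
G01 X123.963 Y41.484 F3624
M5
G0 X82.532 Y53.803
M3 S212
G01 X168.894 Y53.803 F3624
G01 X168.894 Y17.595 F3624
G01 X82.532 Y17.595 F3624
G01 X82.532 Y53.803 F3624
M5
G0 X0.000 Y0.000

1 u = 1 mm; y_m = 86.267 − y.

[1] `<path>` cubic bezier, #ff0000→engrave S212 F3624: (206.969,57.953) → (201.194,50.115) → (163.448,57.660) → (122.039,66.251) → (105.271,61.550)

[2] `<path>` open polyline, #ff0000→engrave S212 F3624: (337.008,41.124) → (134.607,23.946) → (277.081,57.255) → (334.733,31.820) → (123.963,41.484)

[3] `<polygon>` rectangle, #ff0000→engrave S212 F3624: (82.532,53.803) → (168.894,53.803) → (168.894,17.595) → (82.532,17.595) → (82.532,53.803) (closed)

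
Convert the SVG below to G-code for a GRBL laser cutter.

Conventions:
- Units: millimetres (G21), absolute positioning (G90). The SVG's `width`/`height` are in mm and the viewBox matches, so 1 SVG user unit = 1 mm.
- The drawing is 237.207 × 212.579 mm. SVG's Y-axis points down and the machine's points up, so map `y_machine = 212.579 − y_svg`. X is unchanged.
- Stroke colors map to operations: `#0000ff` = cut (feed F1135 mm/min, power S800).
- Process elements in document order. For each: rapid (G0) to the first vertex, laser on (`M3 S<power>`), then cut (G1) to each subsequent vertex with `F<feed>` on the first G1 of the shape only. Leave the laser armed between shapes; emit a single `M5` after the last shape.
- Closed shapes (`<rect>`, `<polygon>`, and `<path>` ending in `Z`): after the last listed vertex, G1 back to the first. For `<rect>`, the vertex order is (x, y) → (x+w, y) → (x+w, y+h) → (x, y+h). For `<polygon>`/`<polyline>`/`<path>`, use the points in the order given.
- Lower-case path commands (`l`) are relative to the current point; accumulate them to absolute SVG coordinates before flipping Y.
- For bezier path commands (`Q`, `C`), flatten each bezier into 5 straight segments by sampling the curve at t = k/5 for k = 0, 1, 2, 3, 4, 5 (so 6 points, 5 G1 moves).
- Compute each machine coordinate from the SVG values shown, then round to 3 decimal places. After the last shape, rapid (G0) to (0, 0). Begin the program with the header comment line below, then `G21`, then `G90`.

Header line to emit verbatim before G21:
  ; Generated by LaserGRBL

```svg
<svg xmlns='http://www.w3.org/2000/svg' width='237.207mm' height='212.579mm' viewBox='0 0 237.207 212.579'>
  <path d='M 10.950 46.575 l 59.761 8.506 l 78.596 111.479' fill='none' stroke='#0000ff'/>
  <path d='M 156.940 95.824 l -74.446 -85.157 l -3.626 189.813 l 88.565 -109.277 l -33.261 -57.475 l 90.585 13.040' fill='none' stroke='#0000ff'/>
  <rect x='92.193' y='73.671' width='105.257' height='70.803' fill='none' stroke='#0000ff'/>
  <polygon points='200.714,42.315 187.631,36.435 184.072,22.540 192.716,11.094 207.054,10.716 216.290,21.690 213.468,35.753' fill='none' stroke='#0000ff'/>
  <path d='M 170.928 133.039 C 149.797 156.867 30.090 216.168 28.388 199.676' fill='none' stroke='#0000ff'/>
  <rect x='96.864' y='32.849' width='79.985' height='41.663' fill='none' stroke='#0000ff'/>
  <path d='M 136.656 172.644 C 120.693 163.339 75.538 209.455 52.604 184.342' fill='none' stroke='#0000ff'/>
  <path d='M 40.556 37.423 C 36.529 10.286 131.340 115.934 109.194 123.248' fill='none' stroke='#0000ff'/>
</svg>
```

1 u = 1 mm; y_m = 212.579 − y.

[1] `<path>` open polyline, #0000ff→cut S800 F1135: (10.950,166.004) → (70.711,157.498) → (149.307,46.019)

[2] `<path>` open polyline, #0000ff→cut S800 F1135: (156.940,116.755) → (82.494,201.912) → (78.868,12.099) → (167.433,121.376) → (134.172,178.851) → (224.757,165.811)

[3] `<rect>` rectangle, #0000ff→cut S800 F1135: (92.193,138.908) → (197.450,138.908) → (197.450,68.105) → (92.193,68.105) → (92.193,138.908) (closed)

[4] `<polygon>` regular polygon, #0000ff→cut S800 F1135: (200.714,170.264) → (187.631,176.144) → (184.072,190.039) → (192.716,201.485) → (207.054,201.863) → (216.290,190.889) → (213.468,176.826) → (200.714,170.264) (closed)

[5] `<path>` cubic bezier, #0000ff→cut S800 F1135: (170.928,79.540) → (148.153,61.877) → (112.116,41.040) → (73.212,22.372) → (41.837,11.213) → (28.388,12.903)

[6] `<rect>` rectangle, #0000ff→cut S800 F1135: (96.864,179.730) → (176.849,179.730) → (176.849,138.067) → (96.864,138.067) → (96.864,179.730) (closed)

[7] `<path>` cubic bezier, #0000ff→cut S800 F1135: (136.656,39.935) → (123.986,39.881) → (106.779,32.605) → (87.500,24.186) → (68.620,20.703) → (52.604,28.237)

[8] `<path>` cubic bezier, #0000ff→cut S800 F1135: (40.556,175.156) → (48.274,177.353) → (69.355,158.775) → (93.441,130.517) → (110.173,103.671) → (109.194,89.331)

; Generated by LaserGRBL
G21
G90
G0 X10.950 Y166.004
M3 S800
G1 X70.711 Y157.498 F1135
G1 X149.307 Y46.019
G0 X156.940 Y116.755
M3 S800
G1 X82.494 Y201.912 F1135
G1 X78.868 Y12.099
G1 X167.433 Y121.376
G1 X134.172 Y178.851
G1 X224.757 Y165.811
G0 X92.193 Y138.908
M3 S800
G1 X197.450 Y138.908 F1135
G1 X197.450 Y68.105
G1 X92.193 Y68.105
G1 X92.193 Y138.908
G0 X200.714 Y170.264
M3 S800
G1 X187.631 Y176.144 F1135
G1 X184.072 Y190.039
G1 X192.716 Y201.485
G1 X207.054 Y201.863
G1 X216.290 Y190.889
G1 X213.468 Y176.826
G1 X200.714 Y170.264
G0 X170.928 Y79.540
M3 S800
G1 X148.153 Y61.877 F1135
G1 X112.116 Y41.040
G1 X73.212 Y22.372
G1 X41.837 Y11.213
G1 X28.388 Y12.903
G0 X96.864 Y179.730
M3 S800
G1 X176.849 Y179.730 F1135
G1 X176.849 Y138.067
G1 X96.864 Y138.067
G1 X96.864 Y179.730
G0 X136.656 Y39.935
M3 S800
G1 X123.986 Y39.881 F1135
G1 X106.779 Y32.605
G1 X87.500 Y24.186
G1 X68.620 Y20.703
G1 X52.604 Y28.237
G0 X40.556 Y175.156
M3 S800
G1 X48.274 Y177.353 F1135
G1 X69.355 Y158.775
G1 X93.441 Y130.517
G1 X110.173 Y103.671
G1 X109.194 Y89.331
M5
G0 X0.000 Y0.000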